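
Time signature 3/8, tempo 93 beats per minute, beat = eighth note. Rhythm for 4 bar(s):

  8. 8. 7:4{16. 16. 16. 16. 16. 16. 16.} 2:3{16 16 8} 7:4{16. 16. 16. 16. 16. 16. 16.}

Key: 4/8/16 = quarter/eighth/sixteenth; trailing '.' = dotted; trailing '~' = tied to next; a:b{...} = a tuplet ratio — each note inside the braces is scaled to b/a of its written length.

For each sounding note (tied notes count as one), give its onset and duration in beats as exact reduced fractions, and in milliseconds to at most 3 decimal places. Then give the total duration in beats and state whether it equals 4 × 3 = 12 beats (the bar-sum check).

1) 0.0ms=0b +967.742ms=3/2b
2) 967.742ms=3/2b +967.742ms=3/2b
3) 1935.484ms=3b +276.498ms=3/7b
4) 2211.982ms=24/7b +276.498ms=3/7b
5) 2488.479ms=27/7b +276.498ms=3/7b
6) 2764.977ms=30/7b +276.498ms=3/7b
7) 3041.475ms=33/7b +276.498ms=3/7b
8) 3317.972ms=36/7b +276.498ms=3/7b
9) 3594.47ms=39/7b +276.498ms=3/7b
10) 3870.968ms=6b +483.871ms=3/4b
11) 4354.839ms=27/4b +483.871ms=3/4b
12) 4838.71ms=15/2b +967.742ms=3/2b
13) 5806.452ms=9b +276.498ms=3/7b
14) 6082.949ms=66/7b +276.498ms=3/7b
15) 6359.447ms=69/7b +276.498ms=3/7b
16) 6635.945ms=72/7b +276.498ms=3/7b
17) 6912.442ms=75/7b +276.498ms=3/7b
18) 7188.94ms=78/7b +276.498ms=3/7b
19) 7465.438ms=81/7b +276.498ms=3/7b
Σ=12b of 12 (93bpm 3/8) — PASS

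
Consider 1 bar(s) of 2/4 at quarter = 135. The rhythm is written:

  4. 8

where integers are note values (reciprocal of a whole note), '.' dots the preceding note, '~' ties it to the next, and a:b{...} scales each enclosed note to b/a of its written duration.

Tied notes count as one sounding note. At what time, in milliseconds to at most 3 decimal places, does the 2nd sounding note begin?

1. 0.0ms @ 0 + 666.667ms (3/2)
2. 666.667ms @ 3/2 + 222.222ms (1/2)

note 2 onset = 3/2b = 666.667ms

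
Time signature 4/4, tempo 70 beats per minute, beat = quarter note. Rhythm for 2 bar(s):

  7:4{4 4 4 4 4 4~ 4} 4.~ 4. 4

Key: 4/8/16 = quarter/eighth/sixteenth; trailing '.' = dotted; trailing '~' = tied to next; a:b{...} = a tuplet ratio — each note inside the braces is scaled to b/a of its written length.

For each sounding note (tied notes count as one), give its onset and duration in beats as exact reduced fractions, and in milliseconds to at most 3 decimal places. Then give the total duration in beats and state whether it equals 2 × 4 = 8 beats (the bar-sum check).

1) 0.0ms=0b +489.796ms=4/7b
2) 489.796ms=4/7b +489.796ms=4/7b
3) 979.592ms=8/7b +489.796ms=4/7b
4) 1469.388ms=12/7b +489.796ms=4/7b
5) 1959.184ms=16/7b +489.796ms=4/7b
6) 2448.98ms=20/7b +979.592ms=8/7b
7) 3428.571ms=4b +2571.429ms=3b
8) 6000.0ms=7b +857.143ms=1b
Σ=8b of 8 (70bpm 4/4) — PASS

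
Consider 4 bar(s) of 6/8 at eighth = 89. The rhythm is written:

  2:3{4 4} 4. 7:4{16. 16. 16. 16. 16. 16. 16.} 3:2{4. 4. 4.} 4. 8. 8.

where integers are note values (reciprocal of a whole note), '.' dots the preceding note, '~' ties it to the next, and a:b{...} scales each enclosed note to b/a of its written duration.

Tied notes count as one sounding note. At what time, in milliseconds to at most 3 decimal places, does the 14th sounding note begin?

note 14 onset = 18b = 12134.831ms

1. 0.0ms @ 0 + 2022.472ms (3)
2. 2022.472ms @ 3 + 2022.472ms (3)
3. 4044.944ms @ 6 + 2022.472ms (3)
4. 6067.416ms @ 9 + 288.925ms (3/7)
5. 6356.34ms @ 66/7 + 288.925ms (3/7)
6. 6645.265ms @ 69/7 + 288.925ms (3/7)
7. 6934.189ms @ 72/7 + 288.925ms (3/7)
8. 7223.114ms @ 75/7 + 288.925ms (3/7)
9. 7512.039ms @ 78/7 + 288.925ms (3/7)
10. 7800.963ms @ 81/7 + 288.925ms (3/7)
11. 8089.888ms @ 12 + 1348.315ms (2)
12. 9438.202ms @ 14 + 1348.315ms (2)
13. 10786.517ms @ 16 + 1348.315ms (2)
14. 12134.831ms @ 18 + 2022.472ms (3)
15. 14157.303ms @ 21 + 1011.236ms (3/2)
16. 15168.539ms @ 45/2 + 1011.236ms (3/2)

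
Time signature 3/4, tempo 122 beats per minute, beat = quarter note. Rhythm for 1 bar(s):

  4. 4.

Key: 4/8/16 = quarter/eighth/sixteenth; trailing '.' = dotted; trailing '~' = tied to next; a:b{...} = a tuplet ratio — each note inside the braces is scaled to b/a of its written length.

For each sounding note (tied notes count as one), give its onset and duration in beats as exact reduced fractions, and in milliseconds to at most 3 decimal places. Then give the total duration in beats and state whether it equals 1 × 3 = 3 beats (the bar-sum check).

1) 0.0ms=0b +737.705ms=3/2b
2) 737.705ms=3/2b +737.705ms=3/2b
Σ=3b of 3 (122bpm 3/4) — PASS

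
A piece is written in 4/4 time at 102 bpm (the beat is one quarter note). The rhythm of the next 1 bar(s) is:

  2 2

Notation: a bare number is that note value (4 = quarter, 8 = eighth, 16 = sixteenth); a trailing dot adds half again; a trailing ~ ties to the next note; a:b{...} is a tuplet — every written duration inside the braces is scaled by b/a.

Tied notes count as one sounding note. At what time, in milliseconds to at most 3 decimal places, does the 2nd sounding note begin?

note 2 onset = 2b = 1176.471ms

1. 0.0ms @ 0 + 1176.471ms (2)
2. 1176.471ms @ 2 + 1176.471ms (2)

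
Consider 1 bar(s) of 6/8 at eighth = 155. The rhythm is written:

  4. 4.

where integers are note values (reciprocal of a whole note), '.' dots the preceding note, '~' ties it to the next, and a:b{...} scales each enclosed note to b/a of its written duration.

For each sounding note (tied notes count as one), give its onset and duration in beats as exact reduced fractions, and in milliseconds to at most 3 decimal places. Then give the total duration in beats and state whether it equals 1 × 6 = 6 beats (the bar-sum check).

1) 0.0ms=0b +1161.29ms=3b
2) 1161.29ms=3b +1161.29ms=3b
Σ=6b of 6 (155bpm 6/8) — PASS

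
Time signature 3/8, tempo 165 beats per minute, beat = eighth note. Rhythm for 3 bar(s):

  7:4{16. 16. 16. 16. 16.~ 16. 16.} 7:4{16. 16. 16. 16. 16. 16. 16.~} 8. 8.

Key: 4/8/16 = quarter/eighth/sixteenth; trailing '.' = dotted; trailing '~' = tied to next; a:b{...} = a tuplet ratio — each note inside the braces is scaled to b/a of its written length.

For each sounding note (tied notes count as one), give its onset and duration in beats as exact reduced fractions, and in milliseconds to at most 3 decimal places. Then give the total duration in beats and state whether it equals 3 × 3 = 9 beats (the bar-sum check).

1) 0.0ms=0b +155.844ms=3/7b
2) 155.844ms=3/7b +155.844ms=3/7b
3) 311.688ms=6/7b +155.844ms=3/7b
4) 467.532ms=9/7b +155.844ms=3/7b
5) 623.377ms=12/7b +311.688ms=6/7b
6) 935.065ms=18/7b +155.844ms=3/7b
7) 1090.909ms=3b +155.844ms=3/7b
8) 1246.753ms=24/7b +155.844ms=3/7b
9) 1402.597ms=27/7b +155.844ms=3/7b
10) 1558.442ms=30/7b +155.844ms=3/7b
11) 1714.286ms=33/7b +155.844ms=3/7b
12) 1870.13ms=36/7b +155.844ms=3/7b
13) 2025.974ms=39/7b +701.299ms=27/14b
14) 2727.273ms=15/2b +545.455ms=3/2b
Σ=9b of 9 (165bpm 3/8) — PASS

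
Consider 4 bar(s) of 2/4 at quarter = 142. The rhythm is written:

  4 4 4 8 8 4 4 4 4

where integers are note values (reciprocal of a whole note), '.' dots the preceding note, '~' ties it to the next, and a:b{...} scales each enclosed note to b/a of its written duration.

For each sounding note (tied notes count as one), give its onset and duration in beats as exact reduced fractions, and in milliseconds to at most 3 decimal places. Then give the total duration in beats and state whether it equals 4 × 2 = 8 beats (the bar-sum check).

1) 0.0ms=0b +422.535ms=1b
2) 422.535ms=1b +422.535ms=1b
3) 845.07ms=2b +422.535ms=1b
4) 1267.606ms=3b +211.268ms=1/2b
5) 1478.873ms=7/2b +211.268ms=1/2b
6) 1690.141ms=4b +422.535ms=1b
7) 2112.676ms=5b +422.535ms=1b
8) 2535.211ms=6b +422.535ms=1b
9) 2957.746ms=7b +422.535ms=1b
Σ=8b of 8 (142bpm 2/4) — PASS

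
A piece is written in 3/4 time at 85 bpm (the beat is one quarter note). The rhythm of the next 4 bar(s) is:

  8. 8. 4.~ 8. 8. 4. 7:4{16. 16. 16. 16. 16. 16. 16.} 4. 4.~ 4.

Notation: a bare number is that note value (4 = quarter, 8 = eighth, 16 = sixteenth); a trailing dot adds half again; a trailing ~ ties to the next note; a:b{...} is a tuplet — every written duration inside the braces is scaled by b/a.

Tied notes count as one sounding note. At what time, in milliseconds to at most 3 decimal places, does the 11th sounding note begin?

note 11 onset = 99/14b = 4991.597ms

1. 0.0ms @ 0 + 529.412ms (3/4)
2. 529.412ms @ 3/4 + 529.412ms (3/4)
3. 1058.824ms @ 3/2 + 1588.235ms (9/4)
4. 2647.059ms @ 15/4 + 529.412ms (3/4)
5. 3176.471ms @ 9/2 + 1058.824ms (3/2)
6. 4235.294ms @ 6 + 151.261ms (3/14)
7. 4386.555ms @ 87/14 + 151.261ms (3/14)
8. 4537.815ms @ 45/7 + 151.261ms (3/14)
9. 4689.076ms @ 93/14 + 151.261ms (3/14)
10. 4840.336ms @ 48/7 + 151.261ms (3/14)
11. 4991.597ms @ 99/14 + 151.261ms (3/14)
12. 5142.857ms @ 51/7 + 151.261ms (3/14)
13. 5294.118ms @ 15/2 + 1058.824ms (3/2)
14. 6352.941ms @ 9 + 2117.647ms (3)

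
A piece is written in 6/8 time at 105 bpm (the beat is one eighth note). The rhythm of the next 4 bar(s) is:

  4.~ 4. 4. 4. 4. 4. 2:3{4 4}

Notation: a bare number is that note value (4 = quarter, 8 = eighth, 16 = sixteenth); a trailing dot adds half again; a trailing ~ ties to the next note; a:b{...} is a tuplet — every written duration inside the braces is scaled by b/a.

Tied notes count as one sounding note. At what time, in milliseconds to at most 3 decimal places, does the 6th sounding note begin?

note 6 onset = 18b = 10285.714ms

1. 0.0ms @ 0 + 3428.571ms (6)
2. 3428.571ms @ 6 + 1714.286ms (3)
3. 5142.857ms @ 9 + 1714.286ms (3)
4. 6857.143ms @ 12 + 1714.286ms (3)
5. 8571.429ms @ 15 + 1714.286ms (3)
6. 10285.714ms @ 18 + 1714.286ms (3)
7. 12000.0ms @ 21 + 1714.286ms (3)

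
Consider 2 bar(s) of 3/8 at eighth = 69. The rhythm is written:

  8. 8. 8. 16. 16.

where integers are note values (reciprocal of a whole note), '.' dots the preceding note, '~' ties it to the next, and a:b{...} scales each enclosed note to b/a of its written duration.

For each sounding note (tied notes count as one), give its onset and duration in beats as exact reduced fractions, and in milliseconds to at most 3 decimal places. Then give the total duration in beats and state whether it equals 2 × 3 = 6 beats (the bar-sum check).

1) 0.0ms=0b +1304.348ms=3/2b
2) 1304.348ms=3/2b +1304.348ms=3/2b
3) 2608.696ms=3b +1304.348ms=3/2b
4) 3913.043ms=9/2b +652.174ms=3/4b
5) 4565.217ms=21/4b +652.174ms=3/4b
Σ=6b of 6 (69bpm 3/8) — PASS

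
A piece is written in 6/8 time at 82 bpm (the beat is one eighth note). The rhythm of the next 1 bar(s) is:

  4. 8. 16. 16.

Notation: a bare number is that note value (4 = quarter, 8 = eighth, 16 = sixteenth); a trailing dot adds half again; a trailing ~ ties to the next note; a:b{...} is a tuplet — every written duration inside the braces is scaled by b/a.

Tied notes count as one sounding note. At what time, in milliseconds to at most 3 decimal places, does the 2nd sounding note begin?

1. 0.0ms @ 0 + 2195.122ms (3)
2. 2195.122ms @ 3 + 1097.561ms (3/2)
3. 3292.683ms @ 9/2 + 548.78ms (3/4)
4. 3841.463ms @ 21/4 + 548.78ms (3/4)

note 2 onset = 3b = 2195.122ms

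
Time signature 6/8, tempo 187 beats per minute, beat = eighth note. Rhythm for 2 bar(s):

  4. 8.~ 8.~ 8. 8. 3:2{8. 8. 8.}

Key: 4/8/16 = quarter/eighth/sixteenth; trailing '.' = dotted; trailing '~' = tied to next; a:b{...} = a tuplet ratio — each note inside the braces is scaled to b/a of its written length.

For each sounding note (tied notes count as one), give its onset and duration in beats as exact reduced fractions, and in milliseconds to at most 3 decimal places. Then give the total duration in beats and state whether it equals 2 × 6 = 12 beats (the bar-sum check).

1) 0.0ms=0b +962.567ms=3b
2) 962.567ms=3b +1443.85ms=9/2b
3) 2406.417ms=15/2b +481.283ms=3/2b
4) 2887.701ms=9b +320.856ms=1b
5) 3208.556ms=10b +320.856ms=1b
6) 3529.412ms=11b +320.856ms=1b
Σ=12b of 12 (187bpm 6/8) — PASS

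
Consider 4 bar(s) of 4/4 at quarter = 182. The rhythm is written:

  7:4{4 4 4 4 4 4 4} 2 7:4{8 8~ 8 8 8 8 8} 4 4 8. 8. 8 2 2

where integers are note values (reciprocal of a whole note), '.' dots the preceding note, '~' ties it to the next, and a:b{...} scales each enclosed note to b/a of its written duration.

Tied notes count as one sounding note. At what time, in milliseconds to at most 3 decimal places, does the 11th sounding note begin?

note 11 onset = 48/7b = 2260.597ms

1. 0.0ms @ 0 + 188.383ms (4/7)
2. 188.383ms @ 4/7 + 188.383ms (4/7)
3. 376.766ms @ 8/7 + 188.383ms (4/7)
4. 565.149ms @ 12/7 + 188.383ms (4/7)
5. 753.532ms @ 16/7 + 188.383ms (4/7)
6. 941.915ms @ 20/7 + 188.383ms (4/7)
7. 1130.298ms @ 24/7 + 188.383ms (4/7)
8. 1318.681ms @ 4 + 659.341ms (2)
9. 1978.022ms @ 6 + 94.192ms (2/7)
10. 2072.214ms @ 44/7 + 188.383ms (4/7)
11. 2260.597ms @ 48/7 + 94.192ms (2/7)
12. 2354.788ms @ 50/7 + 94.192ms (2/7)
13. 2448.98ms @ 52/7 + 94.192ms (2/7)
14. 2543.171ms @ 54/7 + 94.192ms (2/7)
15. 2637.363ms @ 8 + 329.67ms (1)
16. 2967.033ms @ 9 + 329.67ms (1)
17. 3296.703ms @ 10 + 247.253ms (3/4)
18. 3543.956ms @ 43/4 + 247.253ms (3/4)
19. 3791.209ms @ 23/2 + 164.835ms (1/2)
20. 3956.044ms @ 12 + 659.341ms (2)
21. 4615.385ms @ 14 + 659.341ms (2)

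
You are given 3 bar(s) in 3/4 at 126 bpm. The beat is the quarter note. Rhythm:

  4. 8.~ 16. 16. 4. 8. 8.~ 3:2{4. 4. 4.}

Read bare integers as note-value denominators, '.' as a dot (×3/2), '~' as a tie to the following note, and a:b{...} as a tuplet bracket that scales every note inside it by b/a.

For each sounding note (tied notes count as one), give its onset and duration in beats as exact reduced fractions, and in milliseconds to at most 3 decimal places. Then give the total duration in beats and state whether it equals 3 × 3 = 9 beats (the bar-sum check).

1) 0.0ms=0b +714.286ms=3/2b
2) 714.286ms=3/2b +535.714ms=9/8b
3) 1250.0ms=21/8b +178.571ms=3/8b
4) 1428.571ms=3b +714.286ms=3/2b
5) 2142.857ms=9/2b +357.143ms=3/4b
6) 2500.0ms=21/4b +833.333ms=7/4b
7) 3333.333ms=7b +476.19ms=1b
8) 3809.524ms=8b +476.19ms=1b
Σ=9b of 9 (126bpm 3/4) — PASS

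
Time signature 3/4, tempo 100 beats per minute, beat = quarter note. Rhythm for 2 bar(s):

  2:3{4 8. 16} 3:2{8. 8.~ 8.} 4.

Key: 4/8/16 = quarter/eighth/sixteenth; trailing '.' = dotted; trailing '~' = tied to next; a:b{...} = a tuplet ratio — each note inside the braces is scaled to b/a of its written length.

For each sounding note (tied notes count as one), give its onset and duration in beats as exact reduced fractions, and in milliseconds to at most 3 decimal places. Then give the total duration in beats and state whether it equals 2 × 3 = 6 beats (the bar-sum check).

1) 0.0ms=0b +900.0ms=3/2b
2) 900.0ms=3/2b +675.0ms=9/8b
3) 1575.0ms=21/8b +225.0ms=3/8b
4) 1800.0ms=3b +300.0ms=1/2b
5) 2100.0ms=7/2b +600.0ms=1b
6) 2700.0ms=9/2b +900.0ms=3/2b
Σ=6b of 6 (100bpm 3/4) — PASS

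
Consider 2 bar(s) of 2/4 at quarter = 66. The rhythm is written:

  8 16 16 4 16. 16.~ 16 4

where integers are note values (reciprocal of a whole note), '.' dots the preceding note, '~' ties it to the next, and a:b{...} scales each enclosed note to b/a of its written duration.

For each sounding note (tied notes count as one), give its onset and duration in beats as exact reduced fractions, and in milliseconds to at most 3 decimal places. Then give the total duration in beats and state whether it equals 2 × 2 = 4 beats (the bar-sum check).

1) 0.0ms=0b +454.545ms=1/2b
2) 454.545ms=1/2b +227.273ms=1/4b
3) 681.818ms=3/4b +227.273ms=1/4b
4) 909.091ms=1b +909.091ms=1b
5) 1818.182ms=2b +340.909ms=3/8b
6) 2159.091ms=19/8b +568.182ms=5/8b
7) 2727.273ms=3b +909.091ms=1b
Σ=4b of 4 (66bpm 2/4) — PASS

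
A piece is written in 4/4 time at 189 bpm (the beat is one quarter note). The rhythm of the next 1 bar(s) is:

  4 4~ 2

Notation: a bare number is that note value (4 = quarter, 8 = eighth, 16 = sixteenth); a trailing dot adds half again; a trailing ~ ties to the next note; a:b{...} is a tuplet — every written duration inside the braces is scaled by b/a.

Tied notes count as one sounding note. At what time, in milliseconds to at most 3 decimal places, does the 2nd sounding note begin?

1. 0.0ms @ 0 + 317.46ms (1)
2. 317.46ms @ 1 + 952.381ms (3)

note 2 onset = 1b = 317.46ms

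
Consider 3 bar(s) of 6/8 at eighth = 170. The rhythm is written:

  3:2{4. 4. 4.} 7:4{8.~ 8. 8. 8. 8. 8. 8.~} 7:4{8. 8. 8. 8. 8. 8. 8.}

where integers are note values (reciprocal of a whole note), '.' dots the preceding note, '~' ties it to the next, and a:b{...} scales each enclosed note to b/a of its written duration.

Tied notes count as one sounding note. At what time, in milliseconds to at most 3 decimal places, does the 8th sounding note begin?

1. 0.0ms @ 0 + 705.882ms (2)
2. 705.882ms @ 2 + 705.882ms (2)
3. 1411.765ms @ 4 + 705.882ms (2)
4. 2117.647ms @ 6 + 605.042ms (12/7)
5. 2722.689ms @ 54/7 + 302.521ms (6/7)
6. 3025.21ms @ 60/7 + 302.521ms (6/7)
7. 3327.731ms @ 66/7 + 302.521ms (6/7)
8. 3630.252ms @ 72/7 + 302.521ms (6/7)
9. 3932.773ms @ 78/7 + 605.042ms (12/7)
10. 4537.815ms @ 90/7 + 302.521ms (6/7)
11. 4840.336ms @ 96/7 + 302.521ms (6/7)
12. 5142.857ms @ 102/7 + 302.521ms (6/7)
13. 5445.378ms @ 108/7 + 302.521ms (6/7)
14. 5747.899ms @ 114/7 + 302.521ms (6/7)
15. 6050.42ms @ 120/7 + 302.521ms (6/7)

note 8 onset = 72/7b = 3630.252ms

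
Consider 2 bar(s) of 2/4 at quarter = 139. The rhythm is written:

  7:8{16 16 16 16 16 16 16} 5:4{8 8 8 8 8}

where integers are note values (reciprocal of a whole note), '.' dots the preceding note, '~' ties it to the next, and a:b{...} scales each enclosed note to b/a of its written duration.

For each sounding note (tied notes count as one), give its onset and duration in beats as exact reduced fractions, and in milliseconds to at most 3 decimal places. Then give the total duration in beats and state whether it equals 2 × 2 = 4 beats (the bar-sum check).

1) 0.0ms=0b +123.33ms=2/7b
2) 123.33ms=2/7b +123.33ms=2/7b
3) 246.66ms=4/7b +123.33ms=2/7b
4) 369.99ms=6/7b +123.33ms=2/7b
5) 493.32ms=8/7b +123.33ms=2/7b
6) 616.65ms=10/7b +123.33ms=2/7b
7) 739.979ms=12/7b +123.33ms=2/7b
8) 863.309ms=2b +172.662ms=2/5b
9) 1035.971ms=12/5b +172.662ms=2/5b
10) 1208.633ms=14/5b +172.662ms=2/5b
11) 1381.295ms=16/5b +172.662ms=2/5b
12) 1553.957ms=18/5b +172.662ms=2/5b
Σ=4b of 4 (139bpm 2/4) — PASS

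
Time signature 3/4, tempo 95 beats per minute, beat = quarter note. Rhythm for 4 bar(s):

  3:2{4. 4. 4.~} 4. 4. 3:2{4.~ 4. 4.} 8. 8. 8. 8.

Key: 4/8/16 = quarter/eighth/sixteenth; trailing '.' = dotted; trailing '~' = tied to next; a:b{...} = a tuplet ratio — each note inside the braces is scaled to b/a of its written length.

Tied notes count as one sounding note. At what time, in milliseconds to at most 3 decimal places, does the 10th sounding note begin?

1. 0.0ms @ 0 + 631.579ms (1)
2. 631.579ms @ 1 + 631.579ms (1)
3. 1263.158ms @ 2 + 1578.947ms (5/2)
4. 2842.105ms @ 9/2 + 947.368ms (3/2)
5. 3789.474ms @ 6 + 1263.158ms (2)
6. 5052.632ms @ 8 + 631.579ms (1)
7. 5684.211ms @ 9 + 473.684ms (3/4)
8. 6157.895ms @ 39/4 + 473.684ms (3/4)
9. 6631.579ms @ 21/2 + 473.684ms (3/4)
10. 7105.263ms @ 45/4 + 473.684ms (3/4)

note 10 onset = 45/4b = 7105.263ms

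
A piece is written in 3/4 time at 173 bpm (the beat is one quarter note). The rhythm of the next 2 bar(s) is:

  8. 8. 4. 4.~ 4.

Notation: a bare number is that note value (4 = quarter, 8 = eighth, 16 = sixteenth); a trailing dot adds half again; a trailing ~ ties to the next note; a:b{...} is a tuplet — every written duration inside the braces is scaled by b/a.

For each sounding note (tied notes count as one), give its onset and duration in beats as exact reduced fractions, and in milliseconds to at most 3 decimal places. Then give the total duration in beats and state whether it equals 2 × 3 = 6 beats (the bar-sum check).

1) 0.0ms=0b +260.116ms=3/4b
2) 260.116ms=3/4b +260.116ms=3/4b
3) 520.231ms=3/2b +520.231ms=3/2b
4) 1040.462ms=3b +1040.462ms=3b
Σ=6b of 6 (173bpm 3/4) — PASS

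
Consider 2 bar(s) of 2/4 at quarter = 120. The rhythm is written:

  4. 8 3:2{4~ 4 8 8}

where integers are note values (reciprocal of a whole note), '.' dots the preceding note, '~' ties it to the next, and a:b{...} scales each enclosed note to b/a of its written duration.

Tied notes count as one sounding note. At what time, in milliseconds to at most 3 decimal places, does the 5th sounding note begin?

note 5 onset = 11/3b = 1833.333ms

1. 0.0ms @ 0 + 750.0ms (3/2)
2. 750.0ms @ 3/2 + 250.0ms (1/2)
3. 1000.0ms @ 2 + 666.667ms (4/3)
4. 1666.667ms @ 10/3 + 166.667ms (1/3)
5. 1833.333ms @ 11/3 + 166.667ms (1/3)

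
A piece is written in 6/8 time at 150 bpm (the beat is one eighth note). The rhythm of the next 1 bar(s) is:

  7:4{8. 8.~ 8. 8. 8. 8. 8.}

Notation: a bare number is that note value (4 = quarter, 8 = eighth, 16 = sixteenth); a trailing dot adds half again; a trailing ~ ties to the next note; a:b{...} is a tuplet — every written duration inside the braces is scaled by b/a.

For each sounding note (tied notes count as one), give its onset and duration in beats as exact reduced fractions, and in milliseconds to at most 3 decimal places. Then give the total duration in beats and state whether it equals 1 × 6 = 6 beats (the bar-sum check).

1) 0.0ms=0b +342.857ms=6/7b
2) 342.857ms=6/7b +685.714ms=12/7b
3) 1028.571ms=18/7b +342.857ms=6/7b
4) 1371.429ms=24/7b +342.857ms=6/7b
5) 1714.286ms=30/7b +342.857ms=6/7b
6) 2057.143ms=36/7b +342.857ms=6/7b
Σ=6b of 6 (150bpm 6/8) — PASS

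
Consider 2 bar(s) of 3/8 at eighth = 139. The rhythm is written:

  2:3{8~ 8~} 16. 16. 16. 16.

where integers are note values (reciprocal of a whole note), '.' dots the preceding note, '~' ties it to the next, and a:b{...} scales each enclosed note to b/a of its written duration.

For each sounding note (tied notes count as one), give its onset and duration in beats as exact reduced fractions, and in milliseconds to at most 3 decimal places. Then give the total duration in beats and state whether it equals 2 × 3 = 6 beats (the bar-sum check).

1) 0.0ms=0b +1618.705ms=15/4b
2) 1618.705ms=15/4b +323.741ms=3/4b
3) 1942.446ms=9/2b +323.741ms=3/4b
4) 2266.187ms=21/4b +323.741ms=3/4b
Σ=6b of 6 (139bpm 3/8) — PASS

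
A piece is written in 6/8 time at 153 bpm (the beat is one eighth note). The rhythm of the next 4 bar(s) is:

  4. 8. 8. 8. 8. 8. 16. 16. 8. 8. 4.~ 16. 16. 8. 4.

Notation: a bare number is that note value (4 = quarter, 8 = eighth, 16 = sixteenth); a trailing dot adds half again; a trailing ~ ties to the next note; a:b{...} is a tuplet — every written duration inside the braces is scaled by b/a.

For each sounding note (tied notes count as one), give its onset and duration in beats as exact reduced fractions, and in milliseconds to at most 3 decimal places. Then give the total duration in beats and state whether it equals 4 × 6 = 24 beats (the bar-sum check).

1) 0.0ms=0b +1176.471ms=3b
2) 1176.471ms=3b +588.235ms=3/2b
3) 1764.706ms=9/2b +588.235ms=3/2b
4) 2352.941ms=6b +588.235ms=3/2b
5) 2941.176ms=15/2b +588.235ms=3/2b
6) 3529.412ms=9b +588.235ms=3/2b
7) 4117.647ms=21/2b +294.118ms=3/4b
8) 4411.765ms=45/4b +294.118ms=3/4b
9) 4705.882ms=12b +588.235ms=3/2b
10) 5294.118ms=27/2b +588.235ms=3/2b
11) 5882.353ms=15b +1470.588ms=15/4b
12) 7352.941ms=75/4b +294.118ms=3/4b
13) 7647.059ms=39/2b +588.235ms=3/2b
14) 8235.294ms=21b +1176.471ms=3b
Σ=24b of 24 (153bpm 6/8) — PASS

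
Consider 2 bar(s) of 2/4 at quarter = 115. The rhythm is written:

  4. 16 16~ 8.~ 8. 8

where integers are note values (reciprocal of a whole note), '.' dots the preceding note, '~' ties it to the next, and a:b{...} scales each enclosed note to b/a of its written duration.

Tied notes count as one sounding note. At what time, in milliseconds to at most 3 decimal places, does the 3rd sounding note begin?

1. 0.0ms @ 0 + 782.609ms (3/2)
2. 782.609ms @ 3/2 + 130.435ms (1/4)
3. 913.043ms @ 7/4 + 913.043ms (7/4)
4. 1826.087ms @ 7/2 + 260.87ms (1/2)

note 3 onset = 7/4b = 913.043ms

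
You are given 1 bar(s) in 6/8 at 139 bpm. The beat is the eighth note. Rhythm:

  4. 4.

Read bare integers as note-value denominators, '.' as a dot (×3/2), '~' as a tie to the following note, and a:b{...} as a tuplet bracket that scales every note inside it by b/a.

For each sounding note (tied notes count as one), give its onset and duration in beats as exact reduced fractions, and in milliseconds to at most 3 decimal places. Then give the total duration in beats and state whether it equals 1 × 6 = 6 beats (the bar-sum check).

1) 0.0ms=0b +1294.964ms=3b
2) 1294.964ms=3b +1294.964ms=3b
Σ=6b of 6 (139bpm 6/8) — PASS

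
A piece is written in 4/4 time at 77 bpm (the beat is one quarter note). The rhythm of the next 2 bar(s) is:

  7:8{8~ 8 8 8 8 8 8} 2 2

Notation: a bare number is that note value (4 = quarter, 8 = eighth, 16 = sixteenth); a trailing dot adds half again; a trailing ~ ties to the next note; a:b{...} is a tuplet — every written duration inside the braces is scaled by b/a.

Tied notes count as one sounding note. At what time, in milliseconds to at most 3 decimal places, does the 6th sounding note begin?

note 6 onset = 24/7b = 2671.614ms

1. 0.0ms @ 0 + 890.538ms (8/7)
2. 890.538ms @ 8/7 + 445.269ms (4/7)
3. 1335.807ms @ 12/7 + 445.269ms (4/7)
4. 1781.076ms @ 16/7 + 445.269ms (4/7)
5. 2226.345ms @ 20/7 + 445.269ms (4/7)
6. 2671.614ms @ 24/7 + 445.269ms (4/7)
7. 3116.883ms @ 4 + 1558.442ms (2)
8. 4675.325ms @ 6 + 1558.442ms (2)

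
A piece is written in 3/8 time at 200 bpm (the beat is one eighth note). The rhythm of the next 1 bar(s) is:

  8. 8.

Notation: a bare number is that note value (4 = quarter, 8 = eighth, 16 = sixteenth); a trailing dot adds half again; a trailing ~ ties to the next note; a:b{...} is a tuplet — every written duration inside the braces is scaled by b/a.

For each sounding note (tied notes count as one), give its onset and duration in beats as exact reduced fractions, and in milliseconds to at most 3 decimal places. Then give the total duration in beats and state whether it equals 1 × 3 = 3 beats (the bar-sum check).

1) 0.0ms=0b +450.0ms=3/2b
2) 450.0ms=3/2b +450.0ms=3/2b
Σ=3b of 3 (200bpm 3/8) — PASS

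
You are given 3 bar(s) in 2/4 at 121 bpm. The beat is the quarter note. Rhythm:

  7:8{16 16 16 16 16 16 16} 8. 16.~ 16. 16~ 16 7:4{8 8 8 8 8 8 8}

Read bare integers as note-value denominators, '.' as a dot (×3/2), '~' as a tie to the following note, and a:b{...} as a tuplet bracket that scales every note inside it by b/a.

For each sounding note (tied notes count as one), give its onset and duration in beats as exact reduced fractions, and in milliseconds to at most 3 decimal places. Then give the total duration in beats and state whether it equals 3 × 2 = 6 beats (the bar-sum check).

1) 0.0ms=0b +141.677ms=2/7b
2) 141.677ms=2/7b +141.677ms=2/7b
3) 283.353ms=4/7b +141.677ms=2/7b
4) 425.03ms=6/7b +141.677ms=2/7b
5) 566.706ms=8/7b +141.677ms=2/7b
6) 708.383ms=10/7b +141.677ms=2/7b
7) 850.059ms=12/7b +141.677ms=2/7b
8) 991.736ms=2b +371.901ms=3/4b
9) 1363.636ms=11/4b +371.901ms=3/4b
10) 1735.537ms=7/2b +247.934ms=1/2b
11) 1983.471ms=4b +141.677ms=2/7b
12) 2125.148ms=30/7b +141.677ms=2/7b
13) 2266.824ms=32/7b +141.677ms=2/7b
14) 2408.501ms=34/7b +141.677ms=2/7b
15) 2550.177ms=36/7b +141.677ms=2/7b
16) 2691.854ms=38/7b +141.677ms=2/7b
17) 2833.53ms=40/7b +141.677ms=2/7b
Σ=6b of 6 (121bpm 2/4) — PASS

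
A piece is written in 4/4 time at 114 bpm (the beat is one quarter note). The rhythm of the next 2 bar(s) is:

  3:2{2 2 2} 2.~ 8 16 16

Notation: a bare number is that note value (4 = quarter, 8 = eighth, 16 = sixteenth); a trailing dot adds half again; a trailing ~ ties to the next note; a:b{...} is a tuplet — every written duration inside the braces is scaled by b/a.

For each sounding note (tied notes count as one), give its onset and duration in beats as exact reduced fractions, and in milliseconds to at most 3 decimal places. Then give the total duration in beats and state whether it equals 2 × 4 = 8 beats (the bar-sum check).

1) 0.0ms=0b +701.754ms=4/3b
2) 701.754ms=4/3b +701.754ms=4/3b
3) 1403.509ms=8/3b +701.754ms=4/3b
4) 2105.263ms=4b +1842.105ms=7/2b
5) 3947.368ms=15/2b +131.579ms=1/4b
6) 4078.947ms=31/4b +131.579ms=1/4b
Σ=8b of 8 (114bpm 4/4) — PASS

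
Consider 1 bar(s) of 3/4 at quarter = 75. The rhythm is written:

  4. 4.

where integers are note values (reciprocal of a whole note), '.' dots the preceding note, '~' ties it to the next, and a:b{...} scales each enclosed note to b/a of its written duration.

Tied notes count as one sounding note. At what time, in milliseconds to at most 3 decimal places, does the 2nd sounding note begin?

1. 0.0ms @ 0 + 1200.0ms (3/2)
2. 1200.0ms @ 3/2 + 1200.0ms (3/2)

note 2 onset = 3/2b = 1200.0ms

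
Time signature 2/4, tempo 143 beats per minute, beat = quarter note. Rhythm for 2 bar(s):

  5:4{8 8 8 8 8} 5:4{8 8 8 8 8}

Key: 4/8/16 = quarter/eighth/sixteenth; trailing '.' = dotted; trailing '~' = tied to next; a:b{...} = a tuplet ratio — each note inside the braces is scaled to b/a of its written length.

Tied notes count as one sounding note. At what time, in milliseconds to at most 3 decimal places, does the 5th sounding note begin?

note 5 onset = 8/5b = 671.329ms

1. 0.0ms @ 0 + 167.832ms (2/5)
2. 167.832ms @ 2/5 + 167.832ms (2/5)
3. 335.664ms @ 4/5 + 167.832ms (2/5)
4. 503.497ms @ 6/5 + 167.832ms (2/5)
5. 671.329ms @ 8/5 + 167.832ms (2/5)
6. 839.161ms @ 2 + 167.832ms (2/5)
7. 1006.993ms @ 12/5 + 167.832ms (2/5)
8. 1174.825ms @ 14/5 + 167.832ms (2/5)
9. 1342.657ms @ 16/5 + 167.832ms (2/5)
10. 1510.49ms @ 18/5 + 167.832ms (2/5)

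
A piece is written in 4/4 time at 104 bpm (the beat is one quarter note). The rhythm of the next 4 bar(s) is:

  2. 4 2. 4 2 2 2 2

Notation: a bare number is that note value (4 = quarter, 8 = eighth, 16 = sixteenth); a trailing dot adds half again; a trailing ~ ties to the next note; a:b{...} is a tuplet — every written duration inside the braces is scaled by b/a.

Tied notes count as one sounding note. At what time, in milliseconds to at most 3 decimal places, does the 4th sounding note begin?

note 4 onset = 7b = 4038.462ms

1. 0.0ms @ 0 + 1730.769ms (3)
2. 1730.769ms @ 3 + 576.923ms (1)
3. 2307.692ms @ 4 + 1730.769ms (3)
4. 4038.462ms @ 7 + 576.923ms (1)
5. 4615.385ms @ 8 + 1153.846ms (2)
6. 5769.231ms @ 10 + 1153.846ms (2)
7. 6923.077ms @ 12 + 1153.846ms (2)
8. 8076.923ms @ 14 + 1153.846ms (2)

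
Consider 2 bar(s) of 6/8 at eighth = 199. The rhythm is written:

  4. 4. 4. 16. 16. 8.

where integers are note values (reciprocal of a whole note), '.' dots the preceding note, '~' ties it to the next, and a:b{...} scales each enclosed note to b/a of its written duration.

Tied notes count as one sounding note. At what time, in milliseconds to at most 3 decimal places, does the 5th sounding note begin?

note 5 onset = 39/4b = 2939.698ms

1. 0.0ms @ 0 + 904.523ms (3)
2. 904.523ms @ 3 + 904.523ms (3)
3. 1809.045ms @ 6 + 904.523ms (3)
4. 2713.568ms @ 9 + 226.131ms (3/4)
5. 2939.698ms @ 39/4 + 226.131ms (3/4)
6. 3165.829ms @ 21/2 + 452.261ms (3/2)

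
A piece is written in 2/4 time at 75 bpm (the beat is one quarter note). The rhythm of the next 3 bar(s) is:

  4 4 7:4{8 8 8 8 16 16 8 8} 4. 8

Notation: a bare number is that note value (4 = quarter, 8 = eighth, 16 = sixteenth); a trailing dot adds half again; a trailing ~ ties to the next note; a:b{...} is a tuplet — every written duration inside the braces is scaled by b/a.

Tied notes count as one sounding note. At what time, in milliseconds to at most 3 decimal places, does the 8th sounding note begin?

1. 0.0ms @ 0 + 800.0ms (1)
2. 800.0ms @ 1 + 800.0ms (1)
3. 1600.0ms @ 2 + 228.571ms (2/7)
4. 1828.571ms @ 16/7 + 228.571ms (2/7)
5. 2057.143ms @ 18/7 + 228.571ms (2/7)
6. 2285.714ms @ 20/7 + 228.571ms (2/7)
7. 2514.286ms @ 22/7 + 114.286ms (1/7)
8. 2628.571ms @ 23/7 + 114.286ms (1/7)
9. 2742.857ms @ 24/7 + 228.571ms (2/7)
10. 2971.429ms @ 26/7 + 228.571ms (2/7)
11. 3200.0ms @ 4 + 1200.0ms (3/2)
12. 4400.0ms @ 11/2 + 400.0ms (1/2)

note 8 onset = 23/7b = 2628.571ms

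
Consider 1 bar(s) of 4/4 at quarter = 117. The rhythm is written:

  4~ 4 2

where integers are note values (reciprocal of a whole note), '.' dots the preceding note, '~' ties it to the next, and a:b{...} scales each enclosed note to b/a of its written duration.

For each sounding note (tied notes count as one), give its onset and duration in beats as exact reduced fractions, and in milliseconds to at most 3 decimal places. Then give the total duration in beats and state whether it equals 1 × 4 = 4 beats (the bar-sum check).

1) 0.0ms=0b +1025.641ms=2b
2) 1025.641ms=2b +1025.641ms=2b
Σ=4b of 4 (117bpm 4/4) — PASS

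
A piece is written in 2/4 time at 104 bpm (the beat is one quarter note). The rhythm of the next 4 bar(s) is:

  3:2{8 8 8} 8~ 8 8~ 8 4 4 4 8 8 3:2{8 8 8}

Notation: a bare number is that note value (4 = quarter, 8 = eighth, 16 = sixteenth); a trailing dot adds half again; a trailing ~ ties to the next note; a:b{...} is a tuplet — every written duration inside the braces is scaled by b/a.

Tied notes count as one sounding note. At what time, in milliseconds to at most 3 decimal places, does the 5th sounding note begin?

1. 0.0ms @ 0 + 192.308ms (1/3)
2. 192.308ms @ 1/3 + 192.308ms (1/3)
3. 384.615ms @ 2/3 + 192.308ms (1/3)
4. 576.923ms @ 1 + 576.923ms (1)
5. 1153.846ms @ 2 + 576.923ms (1)
6. 1730.769ms @ 3 + 576.923ms (1)
7. 2307.692ms @ 4 + 576.923ms (1)
8. 2884.615ms @ 5 + 576.923ms (1)
9. 3461.538ms @ 6 + 288.462ms (1/2)
10. 3750.0ms @ 13/2 + 288.462ms (1/2)
11. 4038.462ms @ 7 + 192.308ms (1/3)
12. 4230.769ms @ 22/3 + 192.308ms (1/3)
13. 4423.077ms @ 23/3 + 192.308ms (1/3)

note 5 onset = 2b = 1153.846ms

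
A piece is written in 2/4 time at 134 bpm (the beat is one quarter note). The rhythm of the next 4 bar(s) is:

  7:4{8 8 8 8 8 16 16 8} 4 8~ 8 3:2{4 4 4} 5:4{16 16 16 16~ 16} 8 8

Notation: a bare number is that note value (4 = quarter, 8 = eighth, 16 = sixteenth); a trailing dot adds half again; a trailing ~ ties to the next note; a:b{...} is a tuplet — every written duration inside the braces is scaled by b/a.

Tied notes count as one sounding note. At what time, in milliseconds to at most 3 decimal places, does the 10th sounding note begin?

note 10 onset = 3b = 1343.284ms

1. 0.0ms @ 0 + 127.932ms (2/7)
2. 127.932ms @ 2/7 + 127.932ms (2/7)
3. 255.864ms @ 4/7 + 127.932ms (2/7)
4. 383.795ms @ 6/7 + 127.932ms (2/7)
5. 511.727ms @ 8/7 + 127.932ms (2/7)
6. 639.659ms @ 10/7 + 63.966ms (1/7)
7. 703.625ms @ 11/7 + 63.966ms (1/7)
8. 767.591ms @ 12/7 + 127.932ms (2/7)
9. 895.522ms @ 2 + 447.761ms (1)
10. 1343.284ms @ 3 + 447.761ms (1)
11. 1791.045ms @ 4 + 298.507ms (2/3)
12. 2089.552ms @ 14/3 + 298.507ms (2/3)
13. 2388.06ms @ 16/3 + 298.507ms (2/3)
14. 2686.567ms @ 6 + 89.552ms (1/5)
15. 2776.119ms @ 31/5 + 89.552ms (1/5)
16. 2865.672ms @ 32/5 + 89.552ms (1/5)
17. 2955.224ms @ 33/5 + 179.104ms (2/5)
18. 3134.328ms @ 7 + 223.881ms (1/2)
19. 3358.209ms @ 15/2 + 223.881ms (1/2)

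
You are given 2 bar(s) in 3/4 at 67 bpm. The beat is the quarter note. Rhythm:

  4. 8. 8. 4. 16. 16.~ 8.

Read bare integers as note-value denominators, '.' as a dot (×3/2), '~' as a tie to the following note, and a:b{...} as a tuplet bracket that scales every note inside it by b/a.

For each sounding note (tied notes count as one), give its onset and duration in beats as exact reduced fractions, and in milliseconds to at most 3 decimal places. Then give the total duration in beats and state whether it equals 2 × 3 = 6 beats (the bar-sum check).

1) 0.0ms=0b +1343.284ms=3/2b
2) 1343.284ms=3/2b +671.642ms=3/4b
3) 2014.925ms=9/4b +671.642ms=3/4b
4) 2686.567ms=3b +1343.284ms=3/2b
5) 4029.851ms=9/2b +335.821ms=3/8b
6) 4365.672ms=39/8b +1007.463ms=9/8b
Σ=6b of 6 (67bpm 3/4) — PASS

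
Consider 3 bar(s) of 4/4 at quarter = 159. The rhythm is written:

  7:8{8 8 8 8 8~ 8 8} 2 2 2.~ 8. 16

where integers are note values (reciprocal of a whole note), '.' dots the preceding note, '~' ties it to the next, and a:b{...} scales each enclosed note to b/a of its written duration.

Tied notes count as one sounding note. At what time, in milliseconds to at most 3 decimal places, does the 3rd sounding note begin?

1. 0.0ms @ 0 + 215.633ms (4/7)
2. 215.633ms @ 4/7 + 215.633ms (4/7)
3. 431.267ms @ 8/7 + 215.633ms (4/7)
4. 646.9ms @ 12/7 + 215.633ms (4/7)
5. 862.534ms @ 16/7 + 431.267ms (8/7)
6. 1293.801ms @ 24/7 + 215.633ms (4/7)
7. 1509.434ms @ 4 + 754.717ms (2)
8. 2264.151ms @ 6 + 754.717ms (2)
9. 3018.868ms @ 8 + 1415.094ms (15/4)
10. 4433.962ms @ 47/4 + 94.34ms (1/4)

note 3 onset = 8/7b = 431.267ms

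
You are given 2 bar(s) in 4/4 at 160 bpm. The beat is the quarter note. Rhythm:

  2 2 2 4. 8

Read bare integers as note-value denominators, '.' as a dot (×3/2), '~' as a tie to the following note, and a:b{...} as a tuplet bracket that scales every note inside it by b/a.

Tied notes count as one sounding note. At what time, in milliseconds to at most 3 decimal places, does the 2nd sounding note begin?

1. 0.0ms @ 0 + 750.0ms (2)
2. 750.0ms @ 2 + 750.0ms (2)
3. 1500.0ms @ 4 + 750.0ms (2)
4. 2250.0ms @ 6 + 562.5ms (3/2)
5. 2812.5ms @ 15/2 + 187.5ms (1/2)

note 2 onset = 2b = 750.0ms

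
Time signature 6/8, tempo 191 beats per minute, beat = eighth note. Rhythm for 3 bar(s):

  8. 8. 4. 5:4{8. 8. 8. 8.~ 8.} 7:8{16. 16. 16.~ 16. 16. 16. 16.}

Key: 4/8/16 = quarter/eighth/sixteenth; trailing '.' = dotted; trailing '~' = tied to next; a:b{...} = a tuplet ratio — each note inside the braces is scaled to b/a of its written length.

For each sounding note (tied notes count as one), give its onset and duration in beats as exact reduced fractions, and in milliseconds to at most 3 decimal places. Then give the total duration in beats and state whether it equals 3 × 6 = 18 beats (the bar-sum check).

1) 0.0ms=0b +471.204ms=3/2b
2) 471.204ms=3/2b +471.204ms=3/2b
3) 942.408ms=3b +942.408ms=3b
4) 1884.817ms=6b +376.963ms=6/5b
5) 2261.78ms=36/5b +376.963ms=6/5b
6) 2638.743ms=42/5b +376.963ms=6/5b
7) 3015.707ms=48/5b +753.927ms=12/5b
8) 3769.634ms=12b +269.26ms=6/7b
9) 4038.893ms=90/7b +269.26ms=6/7b
10) 4308.153ms=96/7b +538.519ms=12/7b
11) 4846.672ms=108/7b +269.26ms=6/7b
12) 5115.931ms=114/7b +269.26ms=6/7b
13) 5385.191ms=120/7b +269.26ms=6/7b
Σ=18b of 18 (191bpm 6/8) — PASS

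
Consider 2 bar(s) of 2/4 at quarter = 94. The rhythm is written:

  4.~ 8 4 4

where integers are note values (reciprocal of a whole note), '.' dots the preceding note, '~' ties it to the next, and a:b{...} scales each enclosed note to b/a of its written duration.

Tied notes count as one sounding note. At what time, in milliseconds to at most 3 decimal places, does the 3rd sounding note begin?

note 3 onset = 3b = 1914.894ms

1. 0.0ms @ 0 + 1276.596ms (2)
2. 1276.596ms @ 2 + 638.298ms (1)
3. 1914.894ms @ 3 + 638.298ms (1)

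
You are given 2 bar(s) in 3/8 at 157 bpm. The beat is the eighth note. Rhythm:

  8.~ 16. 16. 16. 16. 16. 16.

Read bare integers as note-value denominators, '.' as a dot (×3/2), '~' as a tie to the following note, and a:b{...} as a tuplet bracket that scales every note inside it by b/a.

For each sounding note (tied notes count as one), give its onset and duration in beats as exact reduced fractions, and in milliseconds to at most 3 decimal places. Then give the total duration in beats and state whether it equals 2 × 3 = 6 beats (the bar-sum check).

1) 0.0ms=0b +859.873ms=9/4b
2) 859.873ms=9/4b +286.624ms=3/4b
3) 1146.497ms=3b +286.624ms=3/4b
4) 1433.121ms=15/4b +286.624ms=3/4b
5) 1719.745ms=9/2b +286.624ms=3/4b
6) 2006.369ms=21/4b +286.624ms=3/4b
Σ=6b of 6 (157bpm 3/8) — PASS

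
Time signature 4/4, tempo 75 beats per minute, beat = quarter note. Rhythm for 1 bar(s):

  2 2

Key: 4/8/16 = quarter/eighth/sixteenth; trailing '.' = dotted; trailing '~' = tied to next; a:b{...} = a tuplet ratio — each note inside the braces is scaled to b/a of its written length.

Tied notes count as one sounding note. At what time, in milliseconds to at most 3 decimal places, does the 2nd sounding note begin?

1. 0.0ms @ 0 + 1600.0ms (2)
2. 1600.0ms @ 2 + 1600.0ms (2)

note 2 onset = 2b = 1600.0ms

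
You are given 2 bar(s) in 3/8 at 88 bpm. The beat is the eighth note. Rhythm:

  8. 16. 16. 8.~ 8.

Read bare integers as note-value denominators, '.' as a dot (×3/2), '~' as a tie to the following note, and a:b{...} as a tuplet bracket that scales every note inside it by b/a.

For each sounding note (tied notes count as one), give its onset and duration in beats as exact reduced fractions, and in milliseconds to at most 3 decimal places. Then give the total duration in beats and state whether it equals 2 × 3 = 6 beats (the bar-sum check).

1) 0.0ms=0b +1022.727ms=3/2b
2) 1022.727ms=3/2b +511.364ms=3/4b
3) 1534.091ms=9/4b +511.364ms=3/4b
4) 2045.455ms=3b +2045.455ms=3b
Σ=6b of 6 (88bpm 3/8) — PASS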